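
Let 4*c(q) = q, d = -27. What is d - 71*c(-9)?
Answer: 531/4 ≈ 132.75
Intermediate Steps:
c(q) = q/4
d - 71*c(-9) = -27 - 71*(-9)/4 = -27 - 71*(-9/4) = -27 + 639/4 = 531/4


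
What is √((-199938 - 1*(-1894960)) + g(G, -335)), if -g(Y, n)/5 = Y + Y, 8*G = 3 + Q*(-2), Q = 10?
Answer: √6780173/2 ≈ 1301.9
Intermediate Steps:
G = -17/8 (G = (3 + 10*(-2))/8 = (3 - 20)/8 = (⅛)*(-17) = -17/8 ≈ -2.1250)
g(Y, n) = -10*Y (g(Y, n) = -5*(Y + Y) = -10*Y)
√((-199938 - 1*(-1894960)) + g(G, -335)) = √((-199938 - 1*(-1894960)) - 10*(-17/8)) = √((-199938 + 1894960) + 85/4) = √(1695022 + 85/4) = √(6780173/4) = √6780173/2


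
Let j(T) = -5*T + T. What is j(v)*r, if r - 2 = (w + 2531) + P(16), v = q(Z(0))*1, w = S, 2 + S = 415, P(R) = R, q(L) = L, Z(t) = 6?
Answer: -71088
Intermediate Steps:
S = 413 (S = -2 + 415 = 413)
w = 413
v = 6 (v = 6*1 = 6)
j(T) = -4*T
r = 2962 (r = 2 + ((413 + 2531) + 16) = 2 + (2944 + 16) = 2 + 2960 = 2962)
j(v)*r = -4*6*2962 = -24*2962 = -71088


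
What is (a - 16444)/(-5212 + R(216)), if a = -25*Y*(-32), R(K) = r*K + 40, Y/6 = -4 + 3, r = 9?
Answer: 5311/807 ≈ 6.5812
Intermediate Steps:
Y = -6 (Y = 6*(-4 + 3) = 6*(-1) = -6)
R(K) = 40 + 9*K (R(K) = 9*K + 40 = 40 + 9*K)
a = -4800 (a = -25*(-6)*(-32) = 150*(-32) = -4800)
(a - 16444)/(-5212 + R(216)) = (-4800 - 16444)/(-5212 + (40 + 9*216)) = -21244/(-5212 + (40 + 1944)) = -21244/(-5212 + 1984) = -21244/(-3228) = -21244*(-1/3228) = 5311/807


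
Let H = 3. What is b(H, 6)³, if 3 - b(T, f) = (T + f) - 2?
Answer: -64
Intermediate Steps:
b(T, f) = 5 - T - f (b(T, f) = 3 - ((T + f) - 2) = 3 - (-2 + T + f) = 3 + (2 - T - f) = 5 - T - f)
b(H, 6)³ = (5 - 1*3 - 1*6)³ = (5 - 3 - 6)³ = (-4)³ = -64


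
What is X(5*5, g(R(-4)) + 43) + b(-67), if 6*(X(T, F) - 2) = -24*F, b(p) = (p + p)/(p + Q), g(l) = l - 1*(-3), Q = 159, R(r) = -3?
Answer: -7887/46 ≈ -171.46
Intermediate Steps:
g(l) = 3 + l (g(l) = l + 3 = 3 + l)
b(p) = 2*p/(159 + p) (b(p) = (p + p)/(p + 159) = (2*p)/(159 + p) = 2*p/(159 + p))
X(T, F) = 2 - 4*F (X(T, F) = 2 + (-24*F)/6 = 2 - 4*F)
X(5*5, g(R(-4)) + 43) + b(-67) = (2 - 4*((3 - 3) + 43)) + 2*(-67)/(159 - 67) = (2 - 4*(0 + 43)) + 2*(-67)/92 = (2 - 4*43) + 2*(-67)*(1/92) = (2 - 172) - 67/46 = -170 - 67/46 = -7887/46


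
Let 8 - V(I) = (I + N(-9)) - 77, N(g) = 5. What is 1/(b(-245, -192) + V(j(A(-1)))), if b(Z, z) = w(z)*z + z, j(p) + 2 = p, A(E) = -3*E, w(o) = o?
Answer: 1/36751 ≈ 2.7210e-5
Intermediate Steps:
j(p) = -2 + p
b(Z, z) = z + z² (b(Z, z) = z*z + z = z² + z = z + z²)
V(I) = 80 - I (V(I) = 8 - ((I + 5) - 77) = 8 - ((5 + I) - 77) = 8 - (-72 + I) = 8 + (72 - I) = 80 - I)
1/(b(-245, -192) + V(j(A(-1)))) = 1/(-192*(1 - 192) + (80 - (-2 - 3*(-1)))) = 1/(-192*(-191) + (80 - (-2 + 3))) = 1/(36672 + (80 - 1*1)) = 1/(36672 + (80 - 1)) = 1/(36672 + 79) = 1/36751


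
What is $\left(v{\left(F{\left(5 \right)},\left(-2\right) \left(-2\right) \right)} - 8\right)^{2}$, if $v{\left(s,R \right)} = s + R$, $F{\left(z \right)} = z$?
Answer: $1$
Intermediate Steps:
$v{\left(s,R \right)} = R + s$
$\left(v{\left(F{\left(5 \right)},\left(-2\right) \left(-2\right) \right)} - 8\right)^{2} = \left(\left(\left(-2\right) \left(-2\right) + 5\right) - 8\right)^{2} = \left(\left(4 + 5\right) - 8\right)^{2} = \left(9 - 8\right)^{2} = 1^{2} = 1$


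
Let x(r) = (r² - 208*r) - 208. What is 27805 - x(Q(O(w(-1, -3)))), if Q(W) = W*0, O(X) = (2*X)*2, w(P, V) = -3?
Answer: 28013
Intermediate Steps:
O(X) = 4*X
Q(W) = 0
x(r) = -208 + r² - 208*r
27805 - x(Q(O(w(-1, -3)))) = 27805 - (-208 + 0² - 208*0) = 27805 - (-208 + 0 + 0) = 27805 - 1*(-208) = 27805 + 208 = 28013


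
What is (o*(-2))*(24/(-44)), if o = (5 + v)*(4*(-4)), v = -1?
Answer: -768/11 ≈ -69.818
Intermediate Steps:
o = -64 (o = (5 - 1)*(4*(-4)) = 4*(-16) = -64)
(o*(-2))*(24/(-44)) = (-64*(-2))*(24/(-44)) = 128*(24*(-1/44)) = 128*(-6/11) = -768/11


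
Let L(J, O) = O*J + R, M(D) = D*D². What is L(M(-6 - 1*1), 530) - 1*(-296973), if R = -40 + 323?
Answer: 115466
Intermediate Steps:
R = 283
M(D) = D³
L(J, O) = 283 + J*O (L(J, O) = O*J + 283 = J*O + 283 = 283 + J*O)
L(M(-6 - 1*1), 530) - 1*(-296973) = (283 + (-6 - 1*1)³*530) - 1*(-296973) = (283 + (-6 - 1)³*530) + 296973 = (283 + (-7)³*530) + 296973 = (283 - 343*530) + 296973 = (283 - 181790) + 296973 = -181507 + 296973 = 115466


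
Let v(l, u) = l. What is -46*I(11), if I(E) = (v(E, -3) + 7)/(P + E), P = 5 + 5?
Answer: -276/7 ≈ -39.429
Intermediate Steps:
P = 10
I(E) = (7 + E)/(10 + E) (I(E) = (E + 7)/(10 + E) = (7 + E)/(10 + E))
-46*I(11) = -46*(7 + 11)/(10 + 11) = -46*18/21 = -46*6/7 = -276/7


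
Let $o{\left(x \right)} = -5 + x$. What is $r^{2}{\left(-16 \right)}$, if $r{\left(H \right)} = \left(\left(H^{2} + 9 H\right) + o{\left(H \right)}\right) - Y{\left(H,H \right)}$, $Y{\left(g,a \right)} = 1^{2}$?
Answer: $8100$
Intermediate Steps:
$Y{\left(g,a \right)} = 1$
$r{\left(H \right)} = -6 + H^{2} + 10 H$ ($r{\left(H \right)} = \left(\left(H^{2} + 9 H\right) + \left(-5 + H\right)\right) - 1 = \left(-5 + H^{2} + 10 H\right) - 1 = -6 + H^{2} + 10 H$)
$r^{2}{\left(-16 \right)} = \left(-6 + \left(-16\right)^{2} + 10 \left(-16\right)\right)^{2} = \left(-6 + 256 - 160\right)^{2} = 90^{2} = 8100$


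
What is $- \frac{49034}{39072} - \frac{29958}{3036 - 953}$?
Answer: $- \frac{636328399}{40693488} \approx -15.637$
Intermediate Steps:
$- \frac{49034}{39072} - \frac{29958}{3036 - 953} = \left(-49034\right) \frac{1}{39072} - \frac{29958}{3036 - 953} = - \frac{24517}{19536} - \frac{29958}{2083} = - \frac{636328399}{40693488}$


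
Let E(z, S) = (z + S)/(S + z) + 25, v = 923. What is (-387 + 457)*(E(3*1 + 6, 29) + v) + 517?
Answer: 66947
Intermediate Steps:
E(z, S) = 26 (E(z, S) = (S + z)/(S + z) + 25 = 1 + 25 = 26)
(-387 + 457)*(E(3*1 + 6, 29) + v) + 517 = (-387 + 457)*(26 + 923) + 517 = 70*949 + 517 = 66430 + 517 = 66947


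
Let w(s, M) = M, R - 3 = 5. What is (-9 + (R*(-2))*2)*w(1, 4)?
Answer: -164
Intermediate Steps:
R = 8 (R = 3 + 5 = 8)
(-9 + (R*(-2))*2)*w(1, 4) = (-9 + (8*(-2))*2)*4 = (-9 - 16*2)*4 = (-9 - 32)*4 = -41*4 = -164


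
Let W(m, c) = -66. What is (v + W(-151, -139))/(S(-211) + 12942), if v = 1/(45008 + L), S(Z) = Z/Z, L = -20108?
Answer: -1643399/322280700 ≈ -0.0050993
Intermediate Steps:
S(Z) = 1
v = 1/24900 (v = 1/(45008 - 20108) = 1/24900 ≈ 4.0161e-5)
(v + W(-151, -139))/(S(-211) + 12942) = (1/24900 - 66)/(1 + 12942) = -1643399/24900/12943 = -1643399/24900*1/12943 = -1643399/322280700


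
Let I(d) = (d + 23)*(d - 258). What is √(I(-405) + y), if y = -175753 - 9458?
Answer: √68055 ≈ 260.87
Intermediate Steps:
I(d) = (-258 + d)*(23 + d) (I(d) = (23 + d)*(-258 + d) = (-258 + d)*(23 + d))
y = -185211
√(I(-405) + y) = √((-5934 + (-405)² - 235*(-405)) - 185211) = √((-5934 + 164025 + 95175) - 185211) = √(253266 - 185211) = √68055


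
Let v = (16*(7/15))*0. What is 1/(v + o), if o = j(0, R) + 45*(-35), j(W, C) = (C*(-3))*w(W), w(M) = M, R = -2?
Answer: -1/1575 ≈ -0.00063492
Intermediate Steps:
j(W, C) = -3*C*W (j(W, C) = (C*(-3))*W = (-3*C)*W = -3*C*W)
v = 0 (v = (16*(7*(1/15)))*0 = (16*(7/15))*0 = (112/15)*0 = 0)
o = -1575 (o = -3*(-2)*0 + 45*(-35) = 0 - 1575 = -1575)
1/(v + o) = 1/(0 - 1575) = 1/(-1575) = -1/1575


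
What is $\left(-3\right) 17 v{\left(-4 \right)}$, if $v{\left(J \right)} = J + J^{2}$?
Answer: $-612$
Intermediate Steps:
$\left(-3\right) 17 v{\left(-4 \right)} = \left(-3\right) 17 \left(- 4 \left(1 - 4\right)\right) = - 51 \left(\left(-4\right) \left(-3\right)\right) = \left(-51\right) 12 = -612$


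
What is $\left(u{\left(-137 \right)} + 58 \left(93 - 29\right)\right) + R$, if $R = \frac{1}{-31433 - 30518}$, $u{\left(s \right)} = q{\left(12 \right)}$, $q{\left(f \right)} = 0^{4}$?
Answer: $\frac{229962111}{61951} \approx 3712.0$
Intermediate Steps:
$q{\left(f \right)} = 0$
$u{\left(s \right)} = 0$
$R = - \frac{1}{61951}$ ($R = \frac{1}{-61951} = - \frac{1}{61951} \approx -1.6142 \cdot 10^{-5}$)
$\left(u{\left(-137 \right)} + 58 \left(93 - 29\right)\right) + R = \left(0 + 58 \left(93 - 29\right)\right) - \frac{1}{61951} = \left(0 + 58 \cdot 64\right) - \frac{1}{61951} = \left(0 + 3712\right) - \frac{1}{61951} = 3712 - \frac{1}{61951} = \frac{229962111}{61951}$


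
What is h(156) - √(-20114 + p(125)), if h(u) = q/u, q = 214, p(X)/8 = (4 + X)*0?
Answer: 107/78 - I*√20114 ≈ 1.3718 - 141.82*I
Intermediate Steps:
p(X) = 0 (p(X) = 8*((4 + X)*0) = 8*0 = 0)
h(u) = 214/u
h(156) - √(-20114 + p(125)) = 214/156 - √(-20114 + 0) = 214*(1/156) - √(-20114) = 107/78 - I*√20114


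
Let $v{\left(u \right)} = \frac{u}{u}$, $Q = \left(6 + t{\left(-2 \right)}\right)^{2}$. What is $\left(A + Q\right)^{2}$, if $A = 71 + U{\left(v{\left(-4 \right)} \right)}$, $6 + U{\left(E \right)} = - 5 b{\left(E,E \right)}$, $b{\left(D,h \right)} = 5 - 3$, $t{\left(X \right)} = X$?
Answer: $5041$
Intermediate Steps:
$Q = 16$ ($Q = \left(6 - 2\right)^{2} = 4^{2} = 16$)
$v{\left(u \right)} = 1$
$b{\left(D,h \right)} = 2$ ($b{\left(D,h \right)} = 5 - 3 = 2$)
$U{\left(E \right)} = -16$ ($U{\left(E \right)} = -6 - 10 = -16$)
$A = 55$ ($A = 71 - 16 = 55$)
$\left(A + Q\right)^{2} = \left(55 + 16\right)^{2} = 71^{2} = 5041$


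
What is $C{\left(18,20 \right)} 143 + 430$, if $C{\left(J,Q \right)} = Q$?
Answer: $3290$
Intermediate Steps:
$C{\left(18,20 \right)} 143 + 430 = 20 \cdot 143 + 430 = 2860 + 430 = 3290$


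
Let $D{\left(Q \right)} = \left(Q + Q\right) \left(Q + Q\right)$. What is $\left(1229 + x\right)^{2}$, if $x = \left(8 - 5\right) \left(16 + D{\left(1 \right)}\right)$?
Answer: $1661521$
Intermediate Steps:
$D{\left(Q \right)} = 4 Q^{2}$ ($D{\left(Q \right)} = 2 Q 2 Q = 4 Q^{2}$)
$x = 60$ ($x = \left(8 - 5\right) \left(16 + 4 \cdot 1^{2}\right) = 3 \left(16 + 4 \cdot 1\right) = 3 \left(16 + 4\right) = 3 \cdot 20 = 60$)
$\left(1229 + x\right)^{2} = \left(1229 + 60\right)^{2} = 1289^{2} = 1661521$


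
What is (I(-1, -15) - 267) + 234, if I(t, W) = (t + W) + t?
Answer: -50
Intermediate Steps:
I(t, W) = W + 2*t (I(t, W) = (W + t) + t = W + 2*t)
(I(-1, -15) - 267) + 234 = ((-15 + 2*(-1)) - 267) + 234 = ((-15 - 2) - 267) + 234 = (-17 - 267) + 234 = -284 + 234 = -50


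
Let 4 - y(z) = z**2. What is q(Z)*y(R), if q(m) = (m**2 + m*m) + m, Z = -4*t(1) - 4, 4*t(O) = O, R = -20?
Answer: -17820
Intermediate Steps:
t(O) = O/4
Z = -5 (Z = -1 - 4 = -5)
y(z) = 4 - z**2
q(m) = m + 2*m**2 (q(m) = (m**2 + m**2) + m = 2*m**2 + m = m + 2*m**2)
q(Z)*y(R) = (-5*(1 + 2*(-5)))*(4 - 1*(-20)**2) = (-5*(1 - 10))*(4 - 1*400) = (-5*(-9))*(4 - 400) = 45*(-396) = -17820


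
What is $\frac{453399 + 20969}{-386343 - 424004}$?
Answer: $- \frac{474368}{810347} \approx -0.58539$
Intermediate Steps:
$\frac{453399 + 20969}{-386343 - 424004} = \frac{474368}{-810347} = 474368 \left(- \frac{1}{810347}\right) = - \frac{474368}{810347}$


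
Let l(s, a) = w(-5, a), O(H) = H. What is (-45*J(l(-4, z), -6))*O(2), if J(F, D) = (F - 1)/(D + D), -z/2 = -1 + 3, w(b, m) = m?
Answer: -75/2 ≈ -37.500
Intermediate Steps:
z = -4 (z = -2*(-1 + 3) = -2*2 = -4)
l(s, a) = a
J(F, D) = (-1 + F)/(2*D) (J(F, D) = (-1 + F)/((2*D)) = (-1 + F)*(1/(2*D)) = (-1 + F)/(2*D))
(-45*J(l(-4, z), -6))*O(2) = -45*(-1 - 4)/(2*(-6))*2 = -45*(-1)*(-5)/(2*6)*2 = -45*5/12*2 = -75/4*2 = -75/2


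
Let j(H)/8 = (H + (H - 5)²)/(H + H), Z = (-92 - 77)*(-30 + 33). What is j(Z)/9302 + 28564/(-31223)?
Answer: -83693724250/73625613711 ≈ -1.1367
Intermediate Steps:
Z = -507 (Z = -169*3 = -507)
j(H) = 4*(H + (-5 + H)²)/H (j(H) = 8*((H + (H - 5)²)/(H + H)) = 8*((H + (-5 + H)²)/((2*H))) = 8*((H + (-5 + H)²)*(1/(2*H))) = 8*((H + (-5 + H)²)/(2*H)) = 4*(H + (-5 + H)²)/H)
j(Z)/9302 + 28564/(-31223) = (4 + 4*(-5 - 507)²/(-507))/9302 + 28564/(-31223) = (4 + 4*(-1/507)*(-512)²)*(1/9302) + 28564*(-1/31223) = (4 + 4*(-1/507)*262144)*(1/9302) - 28564/31223 = (4 - 1048576/507)*(1/9302) - 28564/31223 = -1046548/507*1/9302 - 28564/31223 = -523274/2358057 - 28564/31223 = -83693724250/73625613711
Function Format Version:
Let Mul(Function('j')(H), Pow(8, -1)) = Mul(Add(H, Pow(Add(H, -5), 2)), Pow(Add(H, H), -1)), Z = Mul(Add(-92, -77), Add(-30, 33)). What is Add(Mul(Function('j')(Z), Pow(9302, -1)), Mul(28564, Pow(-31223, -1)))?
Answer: Rational(-83693724250, 73625613711) ≈ -1.1367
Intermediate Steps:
Z = -507 (Z = Mul(-169, 3) = -507)
Function('j')(H) = Mul(4, Pow(H, -1), Add(H, Pow(Add(-5, H), 2))) (Function('j')(H) = Mul(8, Mul(Add(H, Pow(Add(H, -5), 2)), Pow(Add(H, H), -1))) = Mul(8, Mul(Add(H, Pow(Add(-5, H), 2)), Pow(Mul(2, H), -1))) = Mul(8, Mul(Add(H, Pow(Add(-5, H), 2)), Mul(Rational(1, 2), Pow(H, -1)))) = Mul(8, Mul(Rational(1, 2), Pow(H, -1), Add(H, Pow(Add(-5, H), 2)))) = Mul(4, Pow(H, -1), Add(H, Pow(Add(-5, H), 2))))
Add(Mul(Function('j')(Z), Pow(9302, -1)), Mul(28564, Pow(-31223, -1))) = Add(Mul(Add(4, Mul(4, Pow(-507, -1), Pow(Add(-5, -507), 2))), Pow(9302, -1)), Mul(28564, Pow(-31223, -1))) = Add(Mul(Add(4, Mul(4, Rational(-1, 507), Pow(-512, 2))), Rational(1, 9302)), Mul(28564, Rational(-1, 31223))) = Add(Mul(Add(4, Mul(4, Rational(-1, 507), 262144)), Rational(1, 9302)), Rational(-28564, 31223)) = Add(Mul(Add(4, Rational(-1048576, 507)), Rational(1, 9302)), Rational(-28564, 31223)) = Add(Mul(Rational(-1046548, 507), Rational(1, 9302)), Rational(-28564, 31223)) = Add(Rational(-523274, 2358057), Rational(-28564, 31223)) = Rational(-83693724250, 73625613711)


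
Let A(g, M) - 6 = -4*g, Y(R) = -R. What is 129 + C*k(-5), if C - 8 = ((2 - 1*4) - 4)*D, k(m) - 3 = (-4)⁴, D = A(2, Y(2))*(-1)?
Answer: -907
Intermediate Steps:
A(g, M) = 6 - 4*g
D = 2 (D = (6 - 4*2)*(-1) = (6 - 8)*(-1) = -2*(-1) = 2)
k(m) = 259 (k(m) = 3 + (-4)⁴ = 3 + 256 = 259)
C = -4 (C = 8 + ((2 - 1*4) - 4)*2 = 8 + ((2 - 4) - 4)*2 = 8 + (-2 - 4)*2 = 8 - 6*2 = 8 - 12 = -4)
129 + C*k(-5) = 129 - 4*259 = 129 - 1036 = -907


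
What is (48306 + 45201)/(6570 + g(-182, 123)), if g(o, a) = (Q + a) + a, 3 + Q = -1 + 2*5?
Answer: 31169/2274 ≈ 13.707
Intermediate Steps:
Q = 6 (Q = -3 + (-1 + 2*5) = -3 + (-1 + 10) = -3 + 9 = 6)
g(o, a) = 6 + 2*a (g(o, a) = (6 + a) + a = 6 + 2*a)
(48306 + 45201)/(6570 + g(-182, 123)) = (48306 + 45201)/(6570 + (6 + 2*123)) = 93507/(6570 + (6 + 246)) = 93507/(6570 + 252) = 93507/6822 = 93507*(1/6822) = 31169/2274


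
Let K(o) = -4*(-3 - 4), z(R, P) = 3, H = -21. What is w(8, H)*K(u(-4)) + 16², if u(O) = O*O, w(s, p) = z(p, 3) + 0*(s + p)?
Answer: 340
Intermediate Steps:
w(s, p) = 3 (w(s, p) = 3 + 0*(s + p) = 3 + 0*(p + s) = 3 + 0 = 3)
u(O) = O²
K(o) = 28 (K(o) = -4*(-7) = 28)
w(8, H)*K(u(-4)) + 16² = 3*28 + 16² = 84 + 256 = 340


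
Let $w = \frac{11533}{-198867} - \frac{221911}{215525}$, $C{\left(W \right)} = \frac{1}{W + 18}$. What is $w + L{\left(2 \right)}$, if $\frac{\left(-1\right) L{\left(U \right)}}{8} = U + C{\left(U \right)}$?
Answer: $- \frac{749533711532}{42860810175} \approx -17.488$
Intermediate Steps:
$C{\left(W \right)} = \frac{1}{18 + W}$
$L{\left(U \right)} = - 8 U - \frac{8}{18 + U}$ ($L{\left(U \right)} = - 8 \left(U + \frac{1}{18 + U}\right) = - 8 U - \frac{8}{18 + U}$)
$w = - \frac{46616424662}{42860810175}$ ($w = 11533 \left(- \frac{1}{198867}\right) - \frac{221911}{215525} = - \frac{11533}{198867} - \frac{221911}{215525} = - \frac{46616424662}{42860810175} \approx -1.0876$)
$w + L{\left(2 \right)} = - \frac{46616424662}{42860810175} + \frac{8 \left(-1 - 2 \left(18 + 2\right)\right)}{18 + 2} = - \frac{46616424662}{42860810175} + \frac{8 \left(-1 - 2 \cdot 20\right)}{20} = - \frac{46616424662}{42860810175} + 8 \cdot \frac{1}{20} \left(-1 - 40\right) = - \frac{46616424662}{42860810175} + 8 \cdot \frac{1}{20} \left(-41\right) = - \frac{46616424662}{42860810175} - \frac{82}{5} = - \frac{749533711532}{42860810175}$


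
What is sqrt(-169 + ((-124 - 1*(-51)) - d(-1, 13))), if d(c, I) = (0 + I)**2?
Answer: I*sqrt(411) ≈ 20.273*I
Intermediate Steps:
d(c, I) = I**2
sqrt(-169 + ((-124 - 1*(-51)) - d(-1, 13))) = sqrt(-169 + ((-124 - 1*(-51)) - 1*13**2)) = sqrt(-169 + ((-124 + 51) - 1*169)) = sqrt(-169 + (-73 - 169)) = sqrt(-169 - 242) = sqrt(-411) = I*sqrt(411)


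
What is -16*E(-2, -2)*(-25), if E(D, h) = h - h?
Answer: 0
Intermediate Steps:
E(D, h) = 0
-16*E(-2, -2)*(-25) = -16*0*(-25) = 0*(-25) = 0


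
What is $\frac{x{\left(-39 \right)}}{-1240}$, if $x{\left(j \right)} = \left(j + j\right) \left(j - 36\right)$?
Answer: $- \frac{585}{124} \approx -4.7177$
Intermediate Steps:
$x{\left(j \right)} = 2 j \left(-36 + j\right)$
$\frac{x{\left(-39 \right)}}{-1240} = \frac{2 \left(-39\right) \left(-36 - 39\right)}{-1240} = 2 \left(-39\right) \left(-75\right) \left(- \frac{1}{1240}\right) = 5850 \left(- \frac{1}{1240}\right) = - \frac{585}{124}$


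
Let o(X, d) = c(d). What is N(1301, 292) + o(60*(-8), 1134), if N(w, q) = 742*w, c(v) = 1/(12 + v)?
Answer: 1106281933/1146 ≈ 9.6534e+5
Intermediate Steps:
o(X, d) = 1/(12 + d)
N(1301, 292) + o(60*(-8), 1134) = 742*1301 + 1/(12 + 1134) = 965342 + 1/1146 = 1106281933/1146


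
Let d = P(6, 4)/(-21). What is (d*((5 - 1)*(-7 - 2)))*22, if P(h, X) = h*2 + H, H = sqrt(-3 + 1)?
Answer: 3168/7 + 264*I*sqrt(2)/7 ≈ 452.57 + 53.336*I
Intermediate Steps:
H = I*sqrt(2) (H = sqrt(-2) = I*sqrt(2) ≈ 1.4142*I)
P(h, X) = 2*h + I*sqrt(2) (P(h, X) = h*2 + I*sqrt(2) = 2*h + I*sqrt(2))
d = -4/7 - I*sqrt(2)/21 (d = (2*6 + I*sqrt(2))/(-21) = (12 + I*sqrt(2))*(-1/21) = -4/7 - I*sqrt(2)/21 ≈ -0.57143 - 0.067343*I)
(d*((5 - 1)*(-7 - 2)))*22 = ((-4/7 - I*sqrt(2)/21)*((5 - 1)*(-7 - 2)))*22 = ((-4/7 - I*sqrt(2)/21)*(4*(-9)))*22 = ((-4/7 - I*sqrt(2)/21)*(-36))*22 = (144/7 + 12*I*sqrt(2)/7)*22 = 3168/7 + 264*I*sqrt(2)/7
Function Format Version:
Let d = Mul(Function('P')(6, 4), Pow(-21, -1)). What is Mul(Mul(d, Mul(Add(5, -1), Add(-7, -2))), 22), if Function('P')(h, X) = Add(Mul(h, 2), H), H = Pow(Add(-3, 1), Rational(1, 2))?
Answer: Add(Rational(3168, 7), Mul(Rational(264, 7), I, Pow(2, Rational(1, 2)))) ≈ Add(452.57, Mul(53.336, I))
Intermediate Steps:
H = Mul(I, Pow(2, Rational(1, 2))) (H = Pow(-2, Rational(1, 2)) = Mul(I, Pow(2, Rational(1, 2))) ≈ Mul(1.4142, I))
Function('P')(h, X) = Add(Mul(2, h), Mul(I, Pow(2, Rational(1, 2)))) (Function('P')(h, X) = Add(Mul(h, 2), Mul(I, Pow(2, Rational(1, 2)))) = Add(Mul(2, h), Mul(I, Pow(2, Rational(1, 2)))))
d = Add(Rational(-4, 7), Mul(Rational(-1, 21), I, Pow(2, Rational(1, 2)))) (d = Mul(Add(Mul(2, 6), Mul(I, Pow(2, Rational(1, 2)))), Pow(-21, -1)) = Mul(Add(12, Mul(I, Pow(2, Rational(1, 2)))), Rational(-1, 21)) = Add(Rational(-4, 7), Mul(Rational(-1, 21), I, Pow(2, Rational(1, 2)))) ≈ Add(-0.57143, Mul(-0.067343, I)))
Mul(Mul(d, Mul(Add(5, -1), Add(-7, -2))), 22) = Mul(Mul(Add(Rational(-4, 7), Mul(Rational(-1, 21), I, Pow(2, Rational(1, 2)))), Mul(Add(5, -1), Add(-7, -2))), 22) = Mul(Mul(Add(Rational(-4, 7), Mul(Rational(-1, 21), I, Pow(2, Rational(1, 2)))), Mul(4, -9)), 22) = Mul(Mul(Add(Rational(-4, 7), Mul(Rational(-1, 21), I, Pow(2, Rational(1, 2)))), -36), 22) = Mul(Add(Rational(144, 7), Mul(Rational(12, 7), I, Pow(2, Rational(1, 2)))), 22) = Add(Rational(3168, 7), Mul(Rational(264, 7), I, Pow(2, Rational(1, 2))))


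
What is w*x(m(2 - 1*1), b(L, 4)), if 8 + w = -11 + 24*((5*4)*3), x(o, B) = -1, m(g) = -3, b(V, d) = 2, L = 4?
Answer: -1421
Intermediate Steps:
w = 1421 (w = -8 + (-11 + 24*((5*4)*3)) = -8 + (-11 + 24*(20*3)) = -8 + (-11 + 24*60) = -8 + (-11 + 1440) = -8 + 1429 = 1421)
w*x(m(2 - 1*1), b(L, 4)) = 1421*(-1) = -1421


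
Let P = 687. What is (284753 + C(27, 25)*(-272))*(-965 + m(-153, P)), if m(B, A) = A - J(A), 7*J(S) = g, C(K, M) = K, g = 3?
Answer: -540670141/7 ≈ -7.7239e+7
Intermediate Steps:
J(S) = 3/7 (J(S) = (⅐)*3 = 3/7)
m(B, A) = -3/7 + A (m(B, A) = A - 1*3/7 = A - 3/7 = -3/7 + A)
(284753 + C(27, 25)*(-272))*(-965 + m(-153, P)) = (284753 + 27*(-272))*(-965 + (-3/7 + 687)) = (284753 - 7344)*(-965 + 4806/7) = 277409*(-1949/7) = -540670141/7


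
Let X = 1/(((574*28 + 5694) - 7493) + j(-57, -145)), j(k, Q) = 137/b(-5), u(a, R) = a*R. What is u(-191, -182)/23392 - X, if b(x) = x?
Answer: 309488847/208270672 ≈ 1.4860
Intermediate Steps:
u(a, R) = R*a
j(k, Q) = -137/5 (j(k, Q) = 137/(-5) = 137*(-⅕) = -137/5)
X = 5/71228 (X = 1/(((574*28 + 5694) - 7493) - 137/5) = 1/(((16072 + 5694) - 7493) - 137/5) = 1/((21766 - 7493) - 137/5) = 1/(14273 - 137/5) = 1/(71228/5) = 5/71228 ≈ 7.0197e-5)
u(-191, -182)/23392 - X = -182*(-191)/23392 - 1*5/71228 = 34762*(1/23392) - 5/71228 = 17381/11696 - 5/71228 = 309488847/208270672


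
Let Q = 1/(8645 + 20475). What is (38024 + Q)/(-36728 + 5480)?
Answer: -1107258881/909941760 ≈ -1.2168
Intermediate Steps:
Q = 1/29120 ≈ 3.4341e-5
(38024 + Q)/(-36728 + 5480) = (38024 + 1/29120)/(-36728 + 5480) = (1107258881/29120)/(-31248) = (1107258881/29120)*(-1/31248) = -1107258881/909941760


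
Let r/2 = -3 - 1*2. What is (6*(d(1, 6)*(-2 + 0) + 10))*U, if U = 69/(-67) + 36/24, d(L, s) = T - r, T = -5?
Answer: 0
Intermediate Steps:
r = -10 (r = 2*(-3 - 1*2) = 2*(-3 - 2) = 2*(-5) = -10)
d(L, s) = 5 (d(L, s) = -5 - 1*(-10) = -5 + 10 = 5)
U = 63/134 (U = 69*(-1/67) + 36*(1/24) = -69/67 + 3/2 = 63/134 ≈ 0.47015)
(6*(d(1, 6)*(-2 + 0) + 10))*U = (6*(5*(-2 + 0) + 10))*(63/134) = (6*(5*(-2) + 10))*(63/134) = (6*(-10 + 10))*(63/134) = (6*0)*(63/134) = 0*(63/134) = 0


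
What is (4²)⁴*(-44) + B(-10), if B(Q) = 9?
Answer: -2883575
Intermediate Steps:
(4²)⁴*(-44) + B(-10) = (4²)⁴*(-44) + 9 = 16⁴*(-44) + 9 = 65536*(-44) + 9 = -2883584 + 9 = -2883575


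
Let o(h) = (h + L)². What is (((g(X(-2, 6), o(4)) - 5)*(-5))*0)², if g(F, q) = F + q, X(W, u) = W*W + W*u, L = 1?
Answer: 0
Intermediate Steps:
X(W, u) = W² + W*u
o(h) = (1 + h)² (o(h) = (h + 1)² = (1 + h)²)
(((g(X(-2, 6), o(4)) - 5)*(-5))*0)² = ((((-2*(-2 + 6) + (1 + 4)²) - 5)*(-5))*0)² = ((((-2*4 + 5²) - 5)*(-5))*0)² = ((((-8 + 25) - 5)*(-5))*0)² = (((17 - 5)*(-5))*0)² = ((12*(-5))*0)² = (-60*0)² = 0² = 0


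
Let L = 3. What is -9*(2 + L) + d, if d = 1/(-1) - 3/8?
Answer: -371/8 ≈ -46.375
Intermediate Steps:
d = -11/8 (d = 1*(-1) - 3*⅛ = -1 - 3/8 = -11/8 ≈ -1.3750)
-9*(2 + L) + d = -9*(2 + 3) - 11/8 = -9*5 - 11/8 = -45 - 11/8 = -371/8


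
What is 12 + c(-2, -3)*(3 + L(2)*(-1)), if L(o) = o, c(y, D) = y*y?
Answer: 16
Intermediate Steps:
c(y, D) = y**2
12 + c(-2, -3)*(3 + L(2)*(-1)) = 12 + (-2)**2*(3 + 2*(-1)) = 12 + 4*(3 - 2) = 12 + 4*1 = 12 + 4 = 16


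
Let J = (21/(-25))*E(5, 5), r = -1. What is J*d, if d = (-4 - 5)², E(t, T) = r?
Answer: 1701/25 ≈ 68.040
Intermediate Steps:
E(t, T) = -1
d = 81 (d = (-9)² = 81)
J = 21/25 (J = (21/(-25))*(-1) = (21*(-1/25))*(-1) = -21/25*(-1) = 21/25 ≈ 0.84000)
J*d = (21/25)*81 = 1701/25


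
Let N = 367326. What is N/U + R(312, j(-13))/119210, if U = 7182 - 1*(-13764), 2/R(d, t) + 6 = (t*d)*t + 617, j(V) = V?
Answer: 194638155710486/11098835392645 ≈ 17.537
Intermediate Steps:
R(d, t) = 2/(611 + d*t²) (R(d, t) = 2/(-6 + ((t*d)*t + 617)) = 2/(-6 + ((d*t)*t + 617)) = 2/(-6 + (d*t² + 617)) = 2/(-6 + (617 + d*t²)) = 2/(611 + d*t²))
U = 20946 (U = 7182 + 13764 = 20946)
N/U + R(312, j(-13))/119210 = 367326/20946 + (2/(611 + 312*(-13)²))/119210 = 367326*(1/20946) + (2/(611 + 312*169))*(1/119210) = 61221/3491 + (2/(611 + 52728))*(1/119210) = 61221/3491 + (2/53339)*(1/119210) = 61221/3491 + 1/3179271095 = 194638155710486/11098835392645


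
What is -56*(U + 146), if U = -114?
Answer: -1792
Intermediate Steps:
-56*(U + 146) = -56*(-114 + 146) = -56*32 = -1792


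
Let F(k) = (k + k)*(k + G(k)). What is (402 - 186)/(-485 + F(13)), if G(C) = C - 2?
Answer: 216/139 ≈ 1.5540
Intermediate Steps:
G(C) = -2 + C
F(k) = 2*k*(-2 + 2*k) (F(k) = (k + k)*(k + (-2 + k)) = (2*k)*(-2 + 2*k) = 2*k*(-2 + 2*k))
(402 - 186)/(-485 + F(13)) = (402 - 186)/(-485 + 4*13*(-1 + 13)) = 216/(-485 + 4*13*12) = 216/(-485 + 624) = 216/139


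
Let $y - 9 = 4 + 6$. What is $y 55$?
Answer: $1045$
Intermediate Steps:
$y = 19$ ($y = 9 + \left(4 + 6\right) = 9 + 10 = 19$)
$y 55 = 19 \cdot 55 = 1045$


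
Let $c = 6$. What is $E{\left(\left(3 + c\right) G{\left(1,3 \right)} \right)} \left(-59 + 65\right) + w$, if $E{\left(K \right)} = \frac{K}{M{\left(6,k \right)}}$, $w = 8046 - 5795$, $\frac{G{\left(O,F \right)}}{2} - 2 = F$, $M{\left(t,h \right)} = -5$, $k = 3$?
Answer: $2143$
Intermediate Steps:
$G{\left(O,F \right)} = 4 + 2 F$
$w = 2251$
$E{\left(K \right)} = - \frac{K}{5}$ ($E{\left(K \right)} = \frac{K}{-5} = K \left(- \frac{1}{5}\right) = - \frac{K}{5}$)
$E{\left(\left(3 + c\right) G{\left(1,3 \right)} \right)} \left(-59 + 65\right) + w = - \frac{\left(3 + 6\right) \left(4 + 2 \cdot 3\right)}{5} \left(-59 + 65\right) + 2251 = - \frac{9 \left(4 + 6\right)}{5} \cdot 6 + 2251 = - \frac{9 \cdot 10}{5} \cdot 6 + 2251 = \left(- \frac{1}{5}\right) 90 \cdot 6 + 2251 = \left(-18\right) 6 + 2251 = -108 + 2251 = 2143$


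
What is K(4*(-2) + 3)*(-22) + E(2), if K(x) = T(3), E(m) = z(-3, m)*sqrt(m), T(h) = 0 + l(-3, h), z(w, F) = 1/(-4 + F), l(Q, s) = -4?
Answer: 88 - sqrt(2)/2 ≈ 87.293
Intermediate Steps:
T(h) = -4 (T(h) = 0 - 4 = -4)
E(m) = sqrt(m)/(-4 + m)
K(x) = -4
K(4*(-2) + 3)*(-22) + E(2) = -4*(-22) + sqrt(2)/(-4 + 2) = 88 + sqrt(2)/(-2) = 88 + sqrt(2)*(-1/2) = 88 - sqrt(2)/2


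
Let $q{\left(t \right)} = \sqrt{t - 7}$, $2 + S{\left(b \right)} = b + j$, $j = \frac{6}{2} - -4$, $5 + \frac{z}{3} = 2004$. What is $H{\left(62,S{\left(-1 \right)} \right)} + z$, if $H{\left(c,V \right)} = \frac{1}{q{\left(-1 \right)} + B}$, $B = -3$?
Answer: $\frac{101946}{17} - \frac{2 i \sqrt{2}}{17} \approx 5996.8 - 0.16638 i$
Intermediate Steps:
$z = 5997$ ($z = -15 + 3 \cdot 2004 = -15 + 6012 = 5997$)
$j = 7$ ($j = 6 \cdot \frac{1}{2} + 4 = 3 + 4 = 7$)
$S{\left(b \right)} = 5 + b$ ($S{\left(b \right)} = -2 + \left(b + 7\right) = -2 + \left(7 + b\right) = 5 + b$)
$q{\left(t \right)} = \sqrt{-7 + t}$
$H{\left(c,V \right)} = \frac{1}{-3 + 2 i \sqrt{2}}$ ($H{\left(c,V \right)} = \frac{1}{\sqrt{-7 - 1} - 3} = \frac{1}{\sqrt{-8} - 3} = \frac{1}{2 i \sqrt{2} - 3} = \frac{1}{-3 + 2 i \sqrt{2}}$)
$H{\left(62,S{\left(-1 \right)} \right)} + z = \left(- \frac{3}{17} - \frac{2 i \sqrt{2}}{17}\right) + 5997 = \frac{101946}{17} - \frac{2 i \sqrt{2}}{17}$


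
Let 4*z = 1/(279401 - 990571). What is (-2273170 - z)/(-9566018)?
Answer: 6466441235599/27212260084240 ≈ 0.23763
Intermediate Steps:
z = -1/2844680 (z = 1/(4*(279401 - 990571)) = (¼)/(-711170) = (¼)*(-1/711170) = -1/2844680 ≈ -3.5153e-7)
(-2273170 - z)/(-9566018) = (-2273170 - 1*(-1/2844680))/(-9566018) = (-2273170 + 1/2844680)*(-1/9566018) = -6466441235599/2844680*(-1/9566018) = 6466441235599/27212260084240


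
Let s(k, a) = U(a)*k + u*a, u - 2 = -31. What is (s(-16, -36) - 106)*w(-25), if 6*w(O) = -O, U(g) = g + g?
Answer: 26125/3 ≈ 8708.3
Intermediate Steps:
u = -29 (u = 2 - 31 = -29)
U(g) = 2*g
w(O) = -O/6 (w(O) = (-O)/6 = -O/6)
s(k, a) = -29*a + 2*a*k (s(k, a) = (2*a)*k - 29*a = 2*a*k - 29*a = -29*a + 2*a*k)
(s(-16, -36) - 106)*w(-25) = (-36*(-29 + 2*(-16)) - 106)*(-1/6*(-25)) = (-36*(-29 - 32) - 106)*(25/6) = (-36*(-61) - 106)*(25/6) = (2196 - 106)*(25/6) = 2090*(25/6) = 26125/3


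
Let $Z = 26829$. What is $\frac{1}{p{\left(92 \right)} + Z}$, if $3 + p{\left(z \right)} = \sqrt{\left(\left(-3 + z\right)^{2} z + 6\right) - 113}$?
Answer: $\frac{8942}{239635217} - \frac{5 \sqrt{29145}}{718905651} \approx 3.6128 \cdot 10^{-5}$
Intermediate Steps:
$p{\left(z \right)} = -3 + \sqrt{-107 + z \left(-3 + z\right)^{2}}$ ($p{\left(z \right)} = -3 + \sqrt{\left(\left(-3 + z\right)^{2} z + 6\right) - 113} = -3 + \sqrt{\left(z \left(-3 + z\right)^{2} + 6\right) - 113} = -3 + \sqrt{\left(6 + z \left(-3 + z\right)^{2}\right) - 113} = -3 + \sqrt{-107 + z \left(-3 + z\right)^{2}}$)
$\frac{1}{p{\left(92 \right)} + Z} = \frac{1}{\left(-3 + \sqrt{-107 + 92 \left(-3 + 92\right)^{2}}\right) + 26829} = \frac{1}{\left(-3 + \sqrt{-107 + 92 \cdot 89^{2}}\right) + 26829} = \frac{1}{\left(-3 + \sqrt{-107 + 92 \cdot 7921}\right) + 26829} = \frac{1}{\left(-3 + \sqrt{-107 + 728732}\right) + 26829} = \frac{1}{\left(-3 + \sqrt{728625}\right) + 26829} = \frac{1}{\left(-3 + 5 \sqrt{29145}\right) + 26829} = \frac{1}{26826 + 5 \sqrt{29145}}$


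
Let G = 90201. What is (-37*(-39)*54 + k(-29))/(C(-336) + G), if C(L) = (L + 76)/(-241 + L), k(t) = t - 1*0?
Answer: 44944261/52046237 ≈ 0.86354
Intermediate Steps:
k(t) = t (k(t) = t + 0 = t)
C(L) = (76 + L)/(-241 + L)
(-37*(-39)*54 + k(-29))/(C(-336) + G) = (-37*(-39)*54 - 29)/((76 - 336)/(-241 - 336) + 90201) = (1443*54 - 29)/(-260/(-577) + 90201) = (77922 - 29)/(-1/577*(-260) + 90201) = 77893/(260/577 + 90201) = 77893/(52046237/577) = 77893*(577/52046237) = 44944261/52046237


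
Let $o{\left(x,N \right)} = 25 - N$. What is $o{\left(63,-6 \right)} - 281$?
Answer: $-250$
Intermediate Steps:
$o{\left(63,-6 \right)} - 281 = \left(25 - -6\right) - 281 = \left(25 + 6\right) - 281 = 31 - 281 = -250$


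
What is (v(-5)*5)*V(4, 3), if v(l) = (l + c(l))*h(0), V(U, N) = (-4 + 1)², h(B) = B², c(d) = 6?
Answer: 0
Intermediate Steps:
V(U, N) = 9 (V(U, N) = (-3)² = 9)
v(l) = 0 (v(l) = (l + 6)*0² = (6 + l)*0 = 0)
(v(-5)*5)*V(4, 3) = (0*5)*9 = 0*9 = 0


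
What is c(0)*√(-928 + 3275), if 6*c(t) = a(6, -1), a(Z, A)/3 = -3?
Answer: -3*√2347/2 ≈ -72.669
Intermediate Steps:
a(Z, A) = -9 (a(Z, A) = 3*(-3) = -9)
c(t) = -3/2 (c(t) = (⅙)*(-9) = -3/2)
c(0)*√(-928 + 3275) = -3*√(-928 + 3275)/2 = -3*√2347/2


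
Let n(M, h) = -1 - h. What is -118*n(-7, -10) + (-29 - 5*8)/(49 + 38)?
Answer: -30821/29 ≈ -1062.8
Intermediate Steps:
-118*n(-7, -10) + (-29 - 5*8)/(49 + 38) = -118*(-1 - 1*(-10)) + (-29 - 5*8)/(49 + 38) = -118*(-1 + 10) + (-29 - 40)/87 = -118*9 - 69*1/87 = -1062 - 23/29 = -30821/29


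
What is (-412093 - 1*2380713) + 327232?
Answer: -2465574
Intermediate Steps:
(-412093 - 1*2380713) + 327232 = (-412093 - 2380713) + 327232 = -2792806 + 327232 = -2465574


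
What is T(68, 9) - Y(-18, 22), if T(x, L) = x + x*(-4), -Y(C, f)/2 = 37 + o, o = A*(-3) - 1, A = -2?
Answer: -120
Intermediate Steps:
o = 5 (o = -2*(-3) - 1 = 6 - 1 = 5)
Y(C, f) = -84 (Y(C, f) = -2*(37 + 5) = -2*42 = -84)
T(x, L) = -3*x (T(x, L) = x - 4*x = -3*x)
T(68, 9) - Y(-18, 22) = -3*68 - 1*(-84) = -204 + 84 = -120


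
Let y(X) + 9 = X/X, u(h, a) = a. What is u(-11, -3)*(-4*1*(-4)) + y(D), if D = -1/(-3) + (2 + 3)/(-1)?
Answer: -56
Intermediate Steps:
D = -14/3 (D = -1*(-1/3) + 5*(-1) = 1/3 - 5 = -14/3 ≈ -4.6667)
y(X) = -8 (y(X) = -9 + X/X = -9 + 1 = -8)
u(-11, -3)*(-4*1*(-4)) + y(D) = -3*(-4*1)*(-4) - 8 = -(-12)*(-4) - 8 = -3*16 - 8 = -48 - 8 = -56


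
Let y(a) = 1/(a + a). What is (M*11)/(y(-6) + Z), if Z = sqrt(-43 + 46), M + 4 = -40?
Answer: -5808/431 - 69696*sqrt(3)/431 ≈ -293.56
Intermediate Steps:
M = -44 (M = -4 - 40 = -44)
Z = sqrt(3) ≈ 1.7320
y(a) = 1/(2*a)
(M*11)/(y(-6) + Z) = (-44*11)/((1/2)/(-6) + sqrt(3)) = -484/((1/2)*(-1/6) + sqrt(3)) = -484/(-1/12 + sqrt(3))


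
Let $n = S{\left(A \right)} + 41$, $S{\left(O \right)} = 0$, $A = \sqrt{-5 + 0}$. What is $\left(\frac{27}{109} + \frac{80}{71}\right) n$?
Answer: $\frac{436117}{7739} \approx 56.353$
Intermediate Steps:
$A = i \sqrt{5}$ ($A = \sqrt{-5} = i \sqrt{5} \approx 2.2361 i$)
$n = 41$ ($n = 0 + 41 = 41$)
$\left(\frac{27}{109} + \frac{80}{71}\right) n = \left(\frac{27}{109} + \frac{80}{71}\right) 41 = \frac{10637}{7739} \cdot 41 = \frac{436117}{7739}$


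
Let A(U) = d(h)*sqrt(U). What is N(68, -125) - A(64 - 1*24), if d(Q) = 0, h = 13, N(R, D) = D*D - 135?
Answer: 15490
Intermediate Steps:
N(R, D) = -135 + D**2 (N(R, D) = D**2 - 135 = -135 + D**2)
A(U) = 0 (A(U) = 0*sqrt(U) = 0)
N(68, -125) - A(64 - 1*24) = (-135 + (-125)**2) - 1*0 = (-135 + 15625) + 0 = 15490 + 0 = 15490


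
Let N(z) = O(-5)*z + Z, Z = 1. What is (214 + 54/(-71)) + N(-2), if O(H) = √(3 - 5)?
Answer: 15211/71 - 2*I*√2 ≈ 214.24 - 2.8284*I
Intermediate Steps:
O(H) = I*√2 (O(H) = √(-2) = I*√2)
N(z) = 1 + I*z*√2 (N(z) = (I*√2)*z + 1 = I*z*√2 + 1 = 1 + I*z*√2)
(214 + 54/(-71)) + N(-2) = (214 + 54/(-71)) + (1 + I*(-2)*√2) = (214 + 54*(-1/71)) + (1 - 2*I*√2) = (214 - 54/71) + (1 - 2*I*√2) = 15140/71 + (1 - 2*I*√2) = 15211/71 - 2*I*√2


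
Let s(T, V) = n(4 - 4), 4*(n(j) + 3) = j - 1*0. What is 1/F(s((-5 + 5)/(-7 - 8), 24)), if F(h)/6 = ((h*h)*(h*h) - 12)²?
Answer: 1/28566 ≈ 3.5007e-5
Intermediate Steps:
n(j) = -3 + j/4 (n(j) = -3 + (j - 1*0)/4 = -3 + (j + 0)/4 = -3 + j/4)
s(T, V) = -3 (s(T, V) = -3 + (4 - 4)/4 = -3 + (¼)*0 = -3 + 0 = -3)
F(h) = 6*(-12 + h⁴)² (F(h) = 6*((h*h)*(h*h) - 12)² = 6*(h²*h² - 12)² = 6*(h⁴ - 12)² = 6*(-12 + h⁴)²)
1/F(s((-5 + 5)/(-7 - 8), 24)) = 1/(6*(-12 + (-3)⁴)²) = 1/(6*(-12 + 81)²) = 1/(6*69²) = 1/(6*4761) = 1/28566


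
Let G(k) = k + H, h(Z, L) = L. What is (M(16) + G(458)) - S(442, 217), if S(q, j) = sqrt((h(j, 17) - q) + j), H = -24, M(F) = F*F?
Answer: 690 - 4*I*sqrt(13) ≈ 690.0 - 14.422*I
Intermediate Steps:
M(F) = F**2
G(k) = -24 + k (G(k) = k - 24 = -24 + k)
S(q, j) = sqrt(17 + j - q) (S(q, j) = sqrt((17 - q) + j) = sqrt(17 + j - q))
(M(16) + G(458)) - S(442, 217) = (16**2 + (-24 + 458)) - sqrt(17 + 217 - 1*442) = (256 + 434) - sqrt(17 + 217 - 442) = 690 - sqrt(-208) = 690 - 4*I*sqrt(13)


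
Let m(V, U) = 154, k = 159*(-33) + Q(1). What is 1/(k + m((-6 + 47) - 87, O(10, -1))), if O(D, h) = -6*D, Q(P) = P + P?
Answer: -1/5091 ≈ -0.00019643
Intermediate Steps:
Q(P) = 2*P
k = -5245 (k = 159*(-33) + 2*1 = -5247 + 2 = -5245)
1/(k + m((-6 + 47) - 87, O(10, -1))) = 1/(-5245 + 154) = 1/(-5091) = -1/5091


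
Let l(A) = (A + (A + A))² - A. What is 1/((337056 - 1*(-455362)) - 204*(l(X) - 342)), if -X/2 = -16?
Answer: -1/1011350 ≈ -9.8878e-7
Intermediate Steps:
X = 32 (X = -2*(-16) = 32)
l(A) = -A + 9*A² (l(A) = (A + 2*A)² - A = (3*A)² - A = 9*A² - A = -A + 9*A²)
1/((337056 - 1*(-455362)) - 204*(l(X) - 342)) = 1/((337056 - 1*(-455362)) - 204*(32*(-1 + 9*32) - 342)) = 1/((337056 + 455362) - 204*(32*(-1 + 288) - 342)) = 1/(792418 - 204*(32*287 - 342)) = 1/(792418 - 204*(9184 - 342)) = 1/(792418 - 204*8842) = 1/(792418 - 1803768) = 1/(-1011350) = -1/1011350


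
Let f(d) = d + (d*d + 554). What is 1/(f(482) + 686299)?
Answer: 1/919659 ≈ 1.0874e-6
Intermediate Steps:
f(d) = 554 + d + d² (f(d) = d + (d² + 554) = d + (554 + d²) = 554 + d + d²)
1/(f(482) + 686299) = 1/((554 + 482 + 482²) + 686299) = 1/((554 + 482 + 232324) + 686299) = 1/(233360 + 686299) = 1/919659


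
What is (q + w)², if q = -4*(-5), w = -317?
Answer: 88209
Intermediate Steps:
q = 20
(q + w)² = (20 - 317)² = (-297)² = 88209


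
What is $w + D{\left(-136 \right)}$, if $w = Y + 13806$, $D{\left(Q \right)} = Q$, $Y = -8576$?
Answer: $5094$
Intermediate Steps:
$w = 5230$ ($w = -8576 + 13806 = 5230$)
$w + D{\left(-136 \right)} = 5230 - 136 = 5094$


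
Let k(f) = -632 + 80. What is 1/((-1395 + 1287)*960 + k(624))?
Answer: -1/104232 ≈ -9.5940e-6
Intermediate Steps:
k(f) = -552
1/((-1395 + 1287)*960 + k(624)) = 1/((-1395 + 1287)*960 - 552) = 1/(-108*960 - 552) = 1/(-103680 - 552) = 1/(-104232) = -1/104232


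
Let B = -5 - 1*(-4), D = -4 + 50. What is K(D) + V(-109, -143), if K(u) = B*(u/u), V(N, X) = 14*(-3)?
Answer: -43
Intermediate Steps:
D = 46
B = -1 (B = -5 + 4 = -1)
V(N, X) = -42
K(u) = -1 (K(u) = -u/u = -1*1 = -1)
K(D) + V(-109, -143) = -1 - 42 = -43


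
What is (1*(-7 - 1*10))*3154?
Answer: -53618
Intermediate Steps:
(1*(-7 - 1*10))*3154 = (1*(-7 - 10))*3154 = (1*(-17))*3154 = -17*3154 = -53618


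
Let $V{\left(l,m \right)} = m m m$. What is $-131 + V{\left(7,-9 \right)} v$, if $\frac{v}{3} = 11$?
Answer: $-24188$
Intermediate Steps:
$V{\left(l,m \right)} = m^{3}$ ($V{\left(l,m \right)} = m^{2} m = m^{3}$)
$v = 33$ ($v = 3 \cdot 11 = 33$)
$-131 + V{\left(7,-9 \right)} v = -131 + \left(-9\right)^{3} \cdot 33 = -131 - 24057 = -24188$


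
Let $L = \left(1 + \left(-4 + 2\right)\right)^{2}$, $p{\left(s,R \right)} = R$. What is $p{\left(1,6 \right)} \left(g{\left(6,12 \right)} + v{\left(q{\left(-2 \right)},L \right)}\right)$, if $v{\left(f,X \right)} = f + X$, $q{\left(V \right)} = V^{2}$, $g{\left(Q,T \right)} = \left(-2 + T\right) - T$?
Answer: $18$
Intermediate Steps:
$L = 1$ ($L = \left(1 - 2\right)^{2} = \left(-1\right)^{2} = 1$)
$g{\left(Q,T \right)} = -2$
$v{\left(f,X \right)} = X + f$
$p{\left(1,6 \right)} \left(g{\left(6,12 \right)} + v{\left(q{\left(-2 \right)},L \right)}\right) = 6 \left(-2 + \left(1 + \left(-2\right)^{2}\right)\right) = 6 \left(-2 + \left(1 + 4\right)\right) = 6 \left(-2 + 5\right) = 6 \cdot 3 = 18$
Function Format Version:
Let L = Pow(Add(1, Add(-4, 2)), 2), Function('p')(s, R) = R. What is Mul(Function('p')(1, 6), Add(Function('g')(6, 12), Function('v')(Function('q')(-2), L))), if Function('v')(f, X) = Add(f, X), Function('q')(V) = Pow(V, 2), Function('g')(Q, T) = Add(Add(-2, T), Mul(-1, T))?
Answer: 18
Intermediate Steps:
L = 1 (L = Pow(Add(1, -2), 2) = Pow(-1, 2) = 1)
Function('g')(Q, T) = -2
Function('v')(f, X) = Add(X, f)
Mul(Function('p')(1, 6), Add(Function('g')(6, 12), Function('v')(Function('q')(-2), L))) = Mul(6, Add(-2, Add(1, Pow(-2, 2)))) = Mul(6, Add(-2, Add(1, 4))) = Mul(6, Add(-2, 5)) = Mul(6, 3) = 18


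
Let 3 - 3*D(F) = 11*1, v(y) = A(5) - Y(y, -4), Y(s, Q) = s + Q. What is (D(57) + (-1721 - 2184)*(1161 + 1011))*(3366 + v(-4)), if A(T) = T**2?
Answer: -28829171404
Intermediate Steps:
Y(s, Q) = Q + s
v(y) = 29 - y (v(y) = 5**2 - (-4 + y) = 25 + (4 - y) = 29 - y)
D(F) = -8/3 (D(F) = 1 - 11/3 = -8/3)
(D(57) + (-1721 - 2184)*(1161 + 1011))*(3366 + v(-4)) = (-8/3 + (-1721 - 2184)*(1161 + 1011))*(3366 + (29 - 1*(-4))) = (-8/3 - 3905*2172)*(3366 + (29 + 4)) = (-8/3 - 8481660)*(3366 + 33) = -25444988/3*3399 = -28829171404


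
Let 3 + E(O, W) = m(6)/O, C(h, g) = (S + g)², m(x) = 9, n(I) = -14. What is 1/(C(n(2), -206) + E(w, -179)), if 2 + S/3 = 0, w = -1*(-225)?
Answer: 25/1123526 ≈ 2.2251e-5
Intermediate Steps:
w = 225
S = -6 (S = -6 + 3*0 = -6 + 0 = -6)
C(h, g) = (-6 + g)²
E(O, W) = -3 + 9/O
1/(C(n(2), -206) + E(w, -179)) = 1/((-6 - 206)² + (-3 + 9/225)) = 1/((-212)² + (-3 + 9*(1/225))) = 1/(44944 + (-3 + 1/25)) = 1/(44944 - 74/25) = 1/(1123526/25) = 25/1123526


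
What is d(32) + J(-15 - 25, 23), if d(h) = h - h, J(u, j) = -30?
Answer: -30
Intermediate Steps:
d(h) = 0
d(32) + J(-15 - 25, 23) = 0 - 30 = -30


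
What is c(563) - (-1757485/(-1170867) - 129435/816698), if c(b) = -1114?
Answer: -1066540420517309/956244737166 ≈ -1115.3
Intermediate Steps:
c(563) - (-1757485/(-1170867) - 129435/816698) = -1114 - (-1757485/(-1170867) - 129435/816698) = -1114 - (-1757485*(-1/1170867) - 129435*1/816698) = -1114 - (1757485/1170867 - 129435/816698) = -1114 - 1*1283783314385/956244737166 = -1114 - 1283783314385/956244737166 = -1066540420517309/956244737166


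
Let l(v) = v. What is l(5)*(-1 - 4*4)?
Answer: -85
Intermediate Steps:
l(5)*(-1 - 4*4) = 5*(-1 - 4*4) = 5*(-1 - 16) = 5*(-17) = -85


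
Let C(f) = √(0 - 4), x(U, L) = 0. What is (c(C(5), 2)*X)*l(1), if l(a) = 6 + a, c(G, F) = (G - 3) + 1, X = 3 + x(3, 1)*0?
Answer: -42 + 42*I ≈ -42.0 + 42.0*I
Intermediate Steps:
X = 3 (X = 3 + 0*0 = 3 + 0 = 3)
C(f) = 2*I (C(f) = √(-4) = 2*I)
c(G, F) = -2 + G (c(G, F) = (-3 + G) + 1 = -2 + G)
(c(C(5), 2)*X)*l(1) = ((-2 + 2*I)*3)*(6 + 1) = (-6 + 6*I)*7 = -42 + 42*I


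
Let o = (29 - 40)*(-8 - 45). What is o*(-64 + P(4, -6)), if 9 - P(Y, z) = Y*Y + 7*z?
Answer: -16907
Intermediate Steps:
P(Y, z) = 9 - Y**2 - 7*z (P(Y, z) = 9 - (Y*Y + 7*z) = 9 - (Y**2 + 7*z) = 9 + (-Y**2 - 7*z) = 9 - Y**2 - 7*z)
o = 583 (o = -11*(-53) = 583)
o*(-64 + P(4, -6)) = 583*(-64 + (9 - 1*4**2 - 7*(-6))) = 583*(-64 + (9 - 1*16 + 42)) = 583*(-64 + (9 - 16 + 42)) = 583*(-64 + 35) = 583*(-29) = -16907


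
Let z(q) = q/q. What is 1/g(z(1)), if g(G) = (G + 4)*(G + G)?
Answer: ⅒ ≈ 0.10000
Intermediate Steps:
z(q) = 1
g(G) = 2*G*(4 + G) (g(G) = (4 + G)*(2*G) = 2*G*(4 + G))
1/g(z(1)) = 1/(2*1*(4 + 1)) = 1/(2*1*5) = 1/10 = ⅒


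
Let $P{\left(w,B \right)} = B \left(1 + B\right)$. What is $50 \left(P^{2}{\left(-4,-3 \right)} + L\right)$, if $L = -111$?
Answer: $-3750$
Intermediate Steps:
$50 \left(P^{2}{\left(-4,-3 \right)} + L\right) = 50 \left(\left(- 3 \left(1 - 3\right)\right)^{2} - 111\right) = 50 \left(\left(\left(-3\right) \left(-2\right)\right)^{2} - 111\right) = 50 \left(6^{2} - 111\right) = 50 \left(36 - 111\right) = 50 \left(-75\right) = -3750$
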